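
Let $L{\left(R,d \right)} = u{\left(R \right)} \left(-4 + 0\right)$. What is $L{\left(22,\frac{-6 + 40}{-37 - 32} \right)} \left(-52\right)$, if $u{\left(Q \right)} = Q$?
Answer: $4576$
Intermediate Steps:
$L{\left(R,d \right)} = - 4 R$ ($L{\left(R,d \right)} = R \left(-4 + 0\right) = R \left(-4\right) = - 4 R$)
$L{\left(22,\frac{-6 + 40}{-37 - 32} \right)} \left(-52\right) = \left(-4\right) 22 \left(-52\right) = \left(-88\right) \left(-52\right) = 4576$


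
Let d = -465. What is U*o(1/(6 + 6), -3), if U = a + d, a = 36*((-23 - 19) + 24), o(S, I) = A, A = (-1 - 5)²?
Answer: -40068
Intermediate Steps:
A = 36 (A = (-6)² = 36)
o(S, I) = 36
a = -648 (a = 36*(-42 + 24) = 36*(-18) = -648)
U = -1113 (U = -648 - 465 = -1113)
U*o(1/(6 + 6), -3) = -1113*36 = -40068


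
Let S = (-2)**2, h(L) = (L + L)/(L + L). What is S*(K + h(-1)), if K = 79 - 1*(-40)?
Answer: 480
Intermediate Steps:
h(L) = 1 (h(L) = (2*L)/((2*L)) = (2*L)*(1/(2*L)) = 1)
S = 4
K = 119 (K = 79 + 40 = 119)
S*(K + h(-1)) = 4*(119 + 1) = 4*120 = 480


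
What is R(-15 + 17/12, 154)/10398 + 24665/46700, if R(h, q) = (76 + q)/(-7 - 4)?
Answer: 281039237/534145260 ≈ 0.52615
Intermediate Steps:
R(h, q) = -76/11 - q/11 (R(h, q) = (76 + q)/(-11) = (76 + q)*(-1/11) = -76/11 - q/11)
R(-15 + 17/12, 154)/10398 + 24665/46700 = (-76/11 - 1/11*154)/10398 + 24665/46700 = (-76/11 - 14)*(1/10398) + 24665*(1/46700) = -230/11*1/10398 + 4933/9340 = -115/57189 + 4933/9340 = 281039237/534145260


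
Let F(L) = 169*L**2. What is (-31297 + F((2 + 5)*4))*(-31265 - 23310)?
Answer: -5522935425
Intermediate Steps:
(-31297 + F((2 + 5)*4))*(-31265 - 23310) = (-31297 + 169*((2 + 5)*4)**2)*(-31265 - 23310) = (-31297 + 169*(7*4)**2)*(-54575) = (-31297 + 169*28**2)*(-54575) = (-31297 + 169*784)*(-54575) = (-31297 + 132496)*(-54575) = 101199*(-54575) = -5522935425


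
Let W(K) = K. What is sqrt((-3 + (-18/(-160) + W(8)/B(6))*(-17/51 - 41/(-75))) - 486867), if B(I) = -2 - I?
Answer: I*sqrt(2738644815)/75 ≈ 697.76*I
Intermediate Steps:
sqrt((-3 + (-18/(-160) + W(8)/B(6))*(-17/51 - 41/(-75))) - 486867) = sqrt((-3 + (-18/(-160) + 8/(-2 - 1*6))*(-17/51 - 41/(-75))) - 486867) = sqrt((-3 + (-18*(-1/160) + 8/(-2 - 6))*(-17*1/51 - 41*(-1/75))) - 486867) = sqrt((-3 + (9/80 + 8/(-8))*(-1/3 + 41/75)) - 486867) = sqrt((-3 + (9/80 + 8*(-1/8))*(16/75)) - 486867) = sqrt((-3 + (9/80 - 1)*(16/75)) - 486867) = sqrt((-3 - 71/80*16/75) - 486867) = sqrt((-3 - 71/375) - 486867) = sqrt(-1196/375 - 486867) = sqrt(-182576321/375) = I*sqrt(2738644815)/75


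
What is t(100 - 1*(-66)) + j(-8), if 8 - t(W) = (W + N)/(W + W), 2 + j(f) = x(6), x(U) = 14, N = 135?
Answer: 6339/332 ≈ 19.093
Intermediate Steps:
j(f) = 12 (j(f) = -2 + 14 = 12)
t(W) = 8 - (135 + W)/(2*W) (t(W) = 8 - (W + 135)/(W + W) = 8 - (135 + W)/(2*W))
t(100 - 1*(-66)) + j(-8) = 15*(-9 + (100 - 1*(-66)))/(2*(100 - 1*(-66))) + 12 = 15*(-9 + (100 + 66))/(2*(100 + 66)) + 12 = (15/2)*(-9 + 166)/166 + 12 = (15/2)*(1/166)*157 + 12 = 2355/332 + 12 = 6339/332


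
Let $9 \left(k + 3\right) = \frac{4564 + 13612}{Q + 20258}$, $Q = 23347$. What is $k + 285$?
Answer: $\frac{110687666}{392445} \approx 282.05$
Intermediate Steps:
$k = - \frac{1159159}{392445}$ ($k = -3 + \frac{\left(4564 + 13612\right) \frac{1}{23347 + 20258}}{9} = -3 + \frac{18176 \cdot \frac{1}{43605}}{9} = -3 + \frac{1}{9} \cdot \frac{18176}{43605} = -3 + \frac{18176}{392445} = - \frac{1159159}{392445} \approx -2.9537$)
$k + 285 = - \frac{1159159}{392445} + 285 = \frac{110687666}{392445}$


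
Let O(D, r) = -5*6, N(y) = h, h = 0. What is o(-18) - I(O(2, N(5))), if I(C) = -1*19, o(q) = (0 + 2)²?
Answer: 23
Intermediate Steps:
o(q) = 4 (o(q) = 2² = 4)
N(y) = 0
O(D, r) = -30
I(C) = -19
o(-18) - I(O(2, N(5))) = 4 - 1*(-19) = 4 + 19 = 23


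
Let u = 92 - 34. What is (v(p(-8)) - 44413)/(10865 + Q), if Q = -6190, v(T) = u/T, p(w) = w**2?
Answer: -1421187/149600 ≈ -9.4999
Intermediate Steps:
u = 58
v(T) = 58/T
(v(p(-8)) - 44413)/(10865 + Q) = (58/((-8)**2) - 44413)/(10865 - 6190) = (58/64 - 44413)/4675 = (58*(1/64) - 44413)*(1/4675) = (29/32 - 44413)*(1/4675) = -1421187/32*1/4675 = -1421187/149600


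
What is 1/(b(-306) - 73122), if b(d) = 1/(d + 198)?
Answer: -108/7897177 ≈ -1.3676e-5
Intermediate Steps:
b(d) = 1/(198 + d)
1/(b(-306) - 73122) = 1/(1/(198 - 306) - 73122) = 1/(1/(-108) - 73122) = 1/(-1/108 - 73122) = 1/(-7897177/108) = -108/7897177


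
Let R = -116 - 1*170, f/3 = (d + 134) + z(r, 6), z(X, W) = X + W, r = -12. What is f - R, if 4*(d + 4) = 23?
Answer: 2701/4 ≈ 675.25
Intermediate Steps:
d = 7/4 (d = -4 + (¼)*23 = -4 + 23/4 = 7/4 ≈ 1.7500)
z(X, W) = W + X
f = 1557/4 (f = 3*((7/4 + 134) + (6 - 12)) = 3*(543/4 - 6) = 3*(519/4) = 1557/4 ≈ 389.25)
R = -286 (R = -116 - 170 = -286)
f - R = 1557/4 - 1*(-286) = 1557/4 + 286 = 2701/4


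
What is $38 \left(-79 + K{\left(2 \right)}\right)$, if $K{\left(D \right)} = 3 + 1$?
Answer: $-2850$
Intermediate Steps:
$K{\left(D \right)} = 4$
$38 \left(-79 + K{\left(2 \right)}\right) = 38 \left(-79 + 4\right) = 38 \left(-75\right) = -2850$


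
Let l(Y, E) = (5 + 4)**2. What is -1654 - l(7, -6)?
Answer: -1735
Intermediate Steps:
l(Y, E) = 81 (l(Y, E) = 9**2 = 81)
-1654 - l(7, -6) = -1654 - 1*81 = -1654 - 81 = -1735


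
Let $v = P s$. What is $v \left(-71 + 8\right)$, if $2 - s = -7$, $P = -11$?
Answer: $6237$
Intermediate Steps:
$s = 9$ ($s = 2 - -7 = 2 + 7 = 9$)
$v = -99$ ($v = \left(-11\right) 9 = -99$)
$v \left(-71 + 8\right) = - 99 \left(-71 + 8\right) = \left(-99\right) \left(-63\right) = 6237$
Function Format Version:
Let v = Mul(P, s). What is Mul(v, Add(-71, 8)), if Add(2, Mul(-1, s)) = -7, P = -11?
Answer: 6237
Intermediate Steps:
s = 9 (s = Add(2, Mul(-1, -7)) = Add(2, 7) = 9)
v = -99 (v = Mul(-11, 9) = -99)
Mul(v, Add(-71, 8)) = Mul(-99, Add(-71, 8)) = Mul(-99, -63) = 6237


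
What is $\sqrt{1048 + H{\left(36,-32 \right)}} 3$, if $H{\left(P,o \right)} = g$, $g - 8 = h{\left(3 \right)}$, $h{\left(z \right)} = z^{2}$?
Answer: $3 \sqrt{1065} \approx 97.903$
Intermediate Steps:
$g = 17$ ($g = 8 + 3^{2} = 8 + 9 = 17$)
$H{\left(P,o \right)} = 17$
$\sqrt{1048 + H{\left(36,-32 \right)}} 3 = \sqrt{1048 + 17} \cdot 3 = \sqrt{1065} \cdot 3 = 3 \sqrt{1065}$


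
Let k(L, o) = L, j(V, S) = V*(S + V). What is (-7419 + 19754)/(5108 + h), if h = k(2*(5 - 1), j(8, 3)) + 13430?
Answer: 12335/18546 ≈ 0.66510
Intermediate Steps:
h = 13438 (h = 2*(5 - 1) + 13430 = 2*4 + 13430 = 8 + 13430 = 13438)
(-7419 + 19754)/(5108 + h) = (-7419 + 19754)/(5108 + 13438) = 12335/18546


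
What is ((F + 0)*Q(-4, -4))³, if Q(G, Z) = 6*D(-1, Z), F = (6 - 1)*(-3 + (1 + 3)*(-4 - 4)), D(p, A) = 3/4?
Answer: -3906984375/8 ≈ -4.8837e+8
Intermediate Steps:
D(p, A) = ¾ (D(p, A) = 3*(¼) = ¾)
F = -175 (F = 5*(-3 + 4*(-8)) = 5*(-3 - 32) = 5*(-35) = -175)
Q(G, Z) = 9/2 (Q(G, Z) = 6*(¾) = 9/2)
((F + 0)*Q(-4, -4))³ = ((-175 + 0)*(9/2))³ = (-175*9/2)³ = (-1575/2)³ = -3906984375/8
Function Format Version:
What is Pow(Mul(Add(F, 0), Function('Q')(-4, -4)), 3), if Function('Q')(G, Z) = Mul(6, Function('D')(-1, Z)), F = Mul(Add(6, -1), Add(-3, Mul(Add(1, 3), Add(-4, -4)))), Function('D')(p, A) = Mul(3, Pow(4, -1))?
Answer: Rational(-3906984375, 8) ≈ -4.8837e+8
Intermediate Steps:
Function('D')(p, A) = Rational(3, 4) (Function('D')(p, A) = Mul(3, Rational(1, 4)) = Rational(3, 4))
F = -175 (F = Mul(5, Add(-3, Mul(4, -8))) = Mul(5, Add(-3, -32)) = Mul(5, -35) = -175)
Function('Q')(G, Z) = Rational(9, 2) (Function('Q')(G, Z) = Mul(6, Rational(3, 4)) = Rational(9, 2))
Pow(Mul(Add(F, 0), Function('Q')(-4, -4)), 3) = Pow(Mul(Add(-175, 0), Rational(9, 2)), 3) = Pow(Mul(-175, Rational(9, 2)), 3) = Pow(Rational(-1575, 2), 3) = Rational(-3906984375, 8)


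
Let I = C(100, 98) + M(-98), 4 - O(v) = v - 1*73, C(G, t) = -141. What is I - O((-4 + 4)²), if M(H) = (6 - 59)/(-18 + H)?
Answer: -25235/116 ≈ -217.54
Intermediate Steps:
M(H) = -53/(-18 + H)
O(v) = 77 - v (O(v) = 4 - (v - 1*73) = 4 - (v - 73) = 4 - (-73 + v) = 4 + (73 - v) = 77 - v)
I = -16303/116 (I = -141 - 53/(-18 - 98) = -141 - 53/(-116) = -141 - 53*(-1/116) = -141 + 53/116 = -16303/116 ≈ -140.54)
I - O((-4 + 4)²) = -16303/116 - (77 - (-4 + 4)²) = -16303/116 - (77 - 1*0²) = -16303/116 - (77 - 1*0) = -16303/116 - (77 + 0) = -16303/116 - 1*77 = -16303/116 - 77 = -25235/116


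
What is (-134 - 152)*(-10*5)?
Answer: 14300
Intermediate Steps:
(-134 - 152)*(-10*5) = -286*(-50) = 14300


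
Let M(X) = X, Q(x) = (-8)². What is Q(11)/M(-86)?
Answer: -32/43 ≈ -0.74419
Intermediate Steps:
Q(x) = 64
Q(11)/M(-86) = 64/(-86) = 64*(-1/86) = -32/43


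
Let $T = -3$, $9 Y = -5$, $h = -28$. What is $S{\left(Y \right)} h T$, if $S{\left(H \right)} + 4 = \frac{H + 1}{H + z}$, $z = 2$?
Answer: $- \frac{4032}{13} \approx -310.15$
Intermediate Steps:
$Y = - \frac{5}{9}$ ($Y = \frac{1}{9} \left(-5\right) = - \frac{5}{9} \approx -0.55556$)
$S{\left(H \right)} = -4 + \frac{1 + H}{2 + H}$ ($S{\left(H \right)} = -4 + \frac{H + 1}{H + 2} = -4 + \frac{1 + H}{2 + H}$)
$S{\left(Y \right)} h T = \frac{-7 - - \frac{5}{3}}{2 - \frac{5}{9}} \left(-28\right) \left(-3\right) = \frac{-7 + \frac{5}{3}}{\frac{13}{9}} \left(-28\right) \left(-3\right) = \frac{9}{13} \left(- \frac{16}{3}\right) \left(-28\right) \left(-3\right) = \left(- \frac{48}{13}\right) \left(-28\right) \left(-3\right) = \frac{1344}{13} \left(-3\right) = - \frac{4032}{13}$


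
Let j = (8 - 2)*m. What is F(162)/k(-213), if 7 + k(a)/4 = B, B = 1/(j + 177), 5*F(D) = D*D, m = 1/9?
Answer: -3497013/18640 ≈ -187.61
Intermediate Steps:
m = ⅑ ≈ 0.11111
F(D) = D²/5 (F(D) = (D*D)/5 = D²/5)
j = ⅔ (j = (8 - 2)*(⅑) = 6*(⅑) = ⅔ ≈ 0.66667)
B = 3/533 (B = 1/(⅔ + 177) = 1/(533/3) = 3/533 ≈ 0.0056285)
k(a) = -14912/533 (k(a) = -28 + 4*(3/533) = -28 + 12/533 = -14912/533)
F(162)/k(-213) = ((⅕)*162²)/(-14912/533) = ((⅕)*26244)*(-533/14912) = (26244/5)*(-533/14912) = -3497013/18640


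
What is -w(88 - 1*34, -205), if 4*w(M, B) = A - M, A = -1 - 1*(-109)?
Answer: -27/2 ≈ -13.500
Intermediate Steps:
A = 108 (A = -1 + 109 = 108)
w(M, B) = 27 - M/4 (w(M, B) = (108 - M)/4 = 27 - M/4)
-w(88 - 1*34, -205) = -(27 - (88 - 1*34)/4) = -(27 - (88 - 34)/4) = -(27 - 1/4*54) = -(27 - 27/2) = -1*27/2 = -27/2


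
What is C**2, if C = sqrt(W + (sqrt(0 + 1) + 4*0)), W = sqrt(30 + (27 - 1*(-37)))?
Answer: 1 + sqrt(94) ≈ 10.695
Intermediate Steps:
W = sqrt(94) (W = sqrt(30 + (27 + 37)) = sqrt(30 + 64) = sqrt(94) ≈ 9.6954)
C = sqrt(1 + sqrt(94)) (C = sqrt(sqrt(94) + (sqrt(0 + 1) + 4*0)) = sqrt(sqrt(94) + (sqrt(1) + 0)) = sqrt(sqrt(94) + (1 + 0)) = sqrt(sqrt(94) + 1) = sqrt(1 + sqrt(94)) ≈ 3.2704)
C**2 = (sqrt(1 + sqrt(94)))**2 = 1 + sqrt(94)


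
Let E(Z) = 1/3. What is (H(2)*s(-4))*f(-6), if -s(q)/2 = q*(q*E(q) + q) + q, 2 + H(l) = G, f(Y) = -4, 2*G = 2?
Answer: -416/3 ≈ -138.67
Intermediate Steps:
G = 1 (G = (½)*2 = 1)
E(Z) = ⅓
H(l) = -1 (H(l) = -2 + 1 = -1)
s(q) = -2*q - 8*q²/3 (s(q) = -2*(q*(q*(⅓) + q) + q) = -2*(q*(q/3 + q) + q) = -2*(q*(4*q/3) + q) = -2*(4*q²/3 + q) = -2*(q + 4*q²/3) = -2*q - 8*q²/3)
(H(2)*s(-4))*f(-6) = -(-2)*(-4)*(3 + 4*(-4))/3*(-4) = -(-2)*(-4)*(3 - 16)/3*(-4) = -(-2)*(-4)*(-13)/3*(-4) = -1*(-104/3)*(-4) = (104/3)*(-4) = -416/3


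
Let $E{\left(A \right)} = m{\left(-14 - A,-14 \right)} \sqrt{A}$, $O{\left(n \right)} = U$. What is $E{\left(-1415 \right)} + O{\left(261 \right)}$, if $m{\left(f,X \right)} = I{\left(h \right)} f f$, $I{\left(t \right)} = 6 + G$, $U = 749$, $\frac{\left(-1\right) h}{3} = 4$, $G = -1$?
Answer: $749 + 9814005 i \sqrt{1415} \approx 749.0 + 3.6917 \cdot 10^{8} i$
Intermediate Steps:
$h = -12$ ($h = \left(-3\right) 4 = -12$)
$O{\left(n \right)} = 749$
$I{\left(t \right)} = 5$ ($I{\left(t \right)} = 6 - 1 = 5$)
$m{\left(f,X \right)} = 5 f^{2}$ ($m{\left(f,X \right)} = 5 f f = 5 f^{2}$)
$E{\left(A \right)} = 5 \sqrt{A} \left(-14 - A\right)^{2}$ ($E{\left(A \right)} = 5 \left(-14 - A\right)^{2} \sqrt{A} = 5 \sqrt{A} \left(-14 - A\right)^{2}$)
$E{\left(-1415 \right)} + O{\left(261 \right)} = 5 \sqrt{-1415} \left(14 - 1415\right)^{2} + 749 = 5 i \sqrt{1415} \left(-1401\right)^{2} + 749 = 5 i \sqrt{1415} \cdot 1962801 + 749 = 9814005 i \sqrt{1415} + 749 = 749 + 9814005 i \sqrt{1415}$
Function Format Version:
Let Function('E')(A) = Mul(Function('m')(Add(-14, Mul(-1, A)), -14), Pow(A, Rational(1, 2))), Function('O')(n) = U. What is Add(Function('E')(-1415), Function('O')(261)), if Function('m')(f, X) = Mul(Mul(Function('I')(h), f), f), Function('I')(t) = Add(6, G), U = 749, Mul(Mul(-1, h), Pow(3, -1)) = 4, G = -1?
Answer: Add(749, Mul(9814005, I, Pow(1415, Rational(1, 2)))) ≈ Add(749.00, Mul(3.6917e+8, I))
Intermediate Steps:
h = -12 (h = Mul(-3, 4) = -12)
Function('O')(n) = 749
Function('I')(t) = 5 (Function('I')(t) = Add(6, -1) = 5)
Function('m')(f, X) = Mul(5, Pow(f, 2)) (Function('m')(f, X) = Mul(Mul(5, f), f) = Mul(5, Pow(f, 2)))
Function('E')(A) = Mul(5, Pow(A, Rational(1, 2)), Pow(Add(-14, Mul(-1, A)), 2)) (Function('E')(A) = Mul(Mul(5, Pow(Add(-14, Mul(-1, A)), 2)), Pow(A, Rational(1, 2))) = Mul(5, Pow(A, Rational(1, 2)), Pow(Add(-14, Mul(-1, A)), 2)))
Add(Function('E')(-1415), Function('O')(261)) = Add(Mul(5, Pow(-1415, Rational(1, 2)), Pow(Add(14, -1415), 2)), 749) = Add(Mul(5, Mul(I, Pow(1415, Rational(1, 2))), Pow(-1401, 2)), 749) = Add(Mul(5, Mul(I, Pow(1415, Rational(1, 2))), 1962801), 749) = Add(Mul(9814005, I, Pow(1415, Rational(1, 2))), 749) = Add(749, Mul(9814005, I, Pow(1415, Rational(1, 2))))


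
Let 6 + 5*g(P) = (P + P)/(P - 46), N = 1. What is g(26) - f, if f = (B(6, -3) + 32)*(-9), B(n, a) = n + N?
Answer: 8732/25 ≈ 349.28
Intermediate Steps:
B(n, a) = 1 + n (B(n, a) = n + 1 = 1 + n)
g(P) = -6/5 + 2*P/(5*(-46 + P)) (g(P) = -6/5 + ((P + P)/(P - 46))/5 = -6/5 + ((2*P)/(-46 + P))/5 = -6/5 + (2*P/(-46 + P))/5 = -6/5 + 2*P/(5*(-46 + P)))
f = -351 (f = ((1 + 6) + 32)*(-9) = (7 + 32)*(-9) = 39*(-9) = -351)
g(26) - f = 4*(69 - 1*26)/(5*(-46 + 26)) - 1*(-351) = (⅘)*(69 - 26)/(-20) + 351 = (⅘)*(-1/20)*43 + 351 = -43/25 + 351 = 8732/25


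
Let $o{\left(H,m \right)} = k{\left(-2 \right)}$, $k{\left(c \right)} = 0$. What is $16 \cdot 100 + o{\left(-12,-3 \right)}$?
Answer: $1600$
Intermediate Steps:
$o{\left(H,m \right)} = 0$
$16 \cdot 100 + o{\left(-12,-3 \right)} = 16 \cdot 100 + 0 = 1600 + 0 = 1600$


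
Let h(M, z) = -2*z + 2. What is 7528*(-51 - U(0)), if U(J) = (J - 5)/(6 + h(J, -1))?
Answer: -380164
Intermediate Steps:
h(M, z) = 2 - 2*z
U(J) = -½ + J/10 (U(J) = (J - 5)/(6 + (2 - 2*(-1))) = (-5 + J)/(6 + (2 + 2)) = (-5 + J)/(6 + 4) = (-5 + J)/10 = (-5 + J)*(⅒) = -½ + J/10)
7528*(-51 - U(0)) = 7528*(-51 - (-½ + (⅒)*0)) = 7528*(-51 - (-½ + 0)) = 7528*(-51 - 1*(-½)) = 7528*(-51 + ½) = 7528*(-101/2) = -380164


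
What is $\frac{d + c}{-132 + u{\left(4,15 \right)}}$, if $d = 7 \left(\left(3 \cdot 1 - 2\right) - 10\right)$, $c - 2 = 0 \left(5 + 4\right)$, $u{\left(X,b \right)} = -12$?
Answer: $\frac{61}{144} \approx 0.42361$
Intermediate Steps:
$c = 2$ ($c = 2 + 0 \left(5 + 4\right) = 2 + 0 \cdot 9 = 2 + 0 = 2$)
$d = -63$ ($d = 7 \left(\left(3 - 2\right) - 10\right) = 7 \left(1 - 10\right) = 7 \left(-9\right) = -63$)
$\frac{d + c}{-132 + u{\left(4,15 \right)}} = \frac{-63 + 2}{-132 - 12} = - \frac{61}{-144} = \left(-61\right) \left(- \frac{1}{144}\right) = \frac{61}{144}$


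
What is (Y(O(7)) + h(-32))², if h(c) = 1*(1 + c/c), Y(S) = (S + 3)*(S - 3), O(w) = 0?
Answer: 49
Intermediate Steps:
Y(S) = (-3 + S)*(3 + S) (Y(S) = (3 + S)*(-3 + S) = (-3 + S)*(3 + S))
h(c) = 2 (h(c) = 1*(1 + 1) = 1*2 = 2)
(Y(O(7)) + h(-32))² = ((-9 + 0²) + 2)² = ((-9 + 0) + 2)² = (-9 + 2)² = (-7)² = 49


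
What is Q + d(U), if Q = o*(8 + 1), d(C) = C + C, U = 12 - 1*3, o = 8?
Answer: 90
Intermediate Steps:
U = 9 (U = 12 - 3 = 9)
d(C) = 2*C
Q = 72 (Q = 8*(8 + 1) = 8*9 = 72)
Q + d(U) = 72 + 2*9 = 72 + 18 = 90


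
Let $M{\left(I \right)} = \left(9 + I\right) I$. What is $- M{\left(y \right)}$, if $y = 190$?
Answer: $-37810$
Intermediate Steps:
$M{\left(I \right)} = I \left(9 + I\right)$
$- M{\left(y \right)} = - 190 \left(9 + 190\right) = - 190 \cdot 199 = \left(-1\right) 37810 = -37810$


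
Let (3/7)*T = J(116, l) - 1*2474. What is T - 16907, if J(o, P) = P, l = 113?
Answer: -22416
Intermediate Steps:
T = -5509 (T = 7*(113 - 1*2474)/3 = 7*(113 - 2474)/3 = (7/3)*(-2361) = -5509)
T - 16907 = -5509 - 16907 = -22416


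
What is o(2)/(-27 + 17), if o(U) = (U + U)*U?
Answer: -⅘ ≈ -0.80000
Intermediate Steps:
o(U) = 2*U² (o(U) = (2*U)*U = 2*U²)
o(2)/(-27 + 17) = (2*2²)/(-27 + 17) = (2*4)/(-10) = 8*(-⅒) = -⅘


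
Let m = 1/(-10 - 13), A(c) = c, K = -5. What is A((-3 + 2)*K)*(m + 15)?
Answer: 1720/23 ≈ 74.783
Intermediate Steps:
m = -1/23 (m = 1/(-23) = -1/23 ≈ -0.043478)
A((-3 + 2)*K)*(m + 15) = ((-3 + 2)*(-5))*(-1/23 + 15) = -1*(-5)*(344/23) = 5*(344/23) = 1720/23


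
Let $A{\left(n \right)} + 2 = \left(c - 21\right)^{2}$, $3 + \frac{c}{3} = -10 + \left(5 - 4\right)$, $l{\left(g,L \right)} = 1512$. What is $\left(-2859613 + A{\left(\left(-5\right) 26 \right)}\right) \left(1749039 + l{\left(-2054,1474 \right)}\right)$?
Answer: $-5000214357666$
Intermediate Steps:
$c = -36$ ($c = -9 + 3 \left(-10 + \left(5 - 4\right)\right) = -9 + 3 \left(-10 + 1\right) = -9 + 3 \left(-9\right) = -9 - 27 = -36$)
$A{\left(n \right)} = 3247$ ($A{\left(n \right)} = -2 + \left(-36 - 21\right)^{2} = -2 + \left(-57\right)^{2} = -2 + 3249 = 3247$)
$\left(-2859613 + A{\left(\left(-5\right) 26 \right)}\right) \left(1749039 + l{\left(-2054,1474 \right)}\right) = \left(-2859613 + 3247\right) \left(1749039 + 1512\right) = \left(-2856366\right) 1750551 = -5000214357666$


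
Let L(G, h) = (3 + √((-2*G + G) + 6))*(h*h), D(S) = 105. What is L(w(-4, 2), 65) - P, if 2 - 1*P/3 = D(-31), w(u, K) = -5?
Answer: 12984 + 4225*√11 ≈ 26997.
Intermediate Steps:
P = -309 (P = 6 - 3*105 = 6 - 315 = -309)
L(G, h) = h²*(3 + √(6 - G)) (L(G, h) = (3 + √(-G + 6))*h² = (3 + √(6 - G))*h² = h²*(3 + √(6 - G)))
L(w(-4, 2), 65) - P = 65²*(3 + √(6 - 1*(-5))) - 1*(-309) = 4225*(3 + √(6 + 5)) + 309 = 4225*(3 + √11) + 309 = (12675 + 4225*√11) + 309 = 12984 + 4225*√11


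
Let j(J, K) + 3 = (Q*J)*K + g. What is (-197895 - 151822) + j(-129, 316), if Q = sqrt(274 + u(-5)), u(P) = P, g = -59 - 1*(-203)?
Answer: -349576 - 40764*sqrt(269) ≈ -1.0182e+6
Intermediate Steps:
g = 144 (g = -59 + 203 = 144)
Q = sqrt(269) (Q = sqrt(274 - 5) = sqrt(269) ≈ 16.401)
j(J, K) = 141 + J*K*sqrt(269) (j(J, K) = -3 + ((sqrt(269)*J)*K + 144) = -3 + ((J*sqrt(269))*K + 144) = -3 + (J*K*sqrt(269) + 144) = -3 + (144 + J*K*sqrt(269)) = 141 + J*K*sqrt(269))
(-197895 - 151822) + j(-129, 316) = (-197895 - 151822) + (141 - 129*316*sqrt(269)) = -349717 + (141 - 40764*sqrt(269)) = -349576 - 40764*sqrt(269)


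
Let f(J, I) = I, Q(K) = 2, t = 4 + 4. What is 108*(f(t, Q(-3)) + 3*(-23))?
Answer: -7236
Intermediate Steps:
t = 8
108*(f(t, Q(-3)) + 3*(-23)) = 108*(2 + 3*(-23)) = 108*(2 - 69) = 108*(-67) = -7236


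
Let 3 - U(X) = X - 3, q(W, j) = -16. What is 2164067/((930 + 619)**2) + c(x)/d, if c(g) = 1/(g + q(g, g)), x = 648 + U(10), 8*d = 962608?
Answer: 163527136628177/181310083927928 ≈ 0.90192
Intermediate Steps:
d = 120326 (d = (1/8)*962608 = 120326)
U(X) = 6 - X (U(X) = 3 - (X - 3) = 3 - (-3 + X) = 3 + (3 - X) = 6 - X)
x = 644 (x = 648 + (6 - 1*10) = 648 + (6 - 10) = 648 - 4 = 644)
c(g) = 1/(-16 + g) (c(g) = 1/(g - 16) = 1/(-16 + g))
2164067/((930 + 619)**2) + c(x)/d = 2164067/((930 + 619)**2) + 1/((-16 + 644)*120326) = 2164067/(1549**2) + (1/120326)/628 = 2164067/2399401 + (1/628)*(1/120326) = 2164067*(1/2399401) + 1/75564728 = 2164067/2399401 + 1/75564728 = 163527136628177/181310083927928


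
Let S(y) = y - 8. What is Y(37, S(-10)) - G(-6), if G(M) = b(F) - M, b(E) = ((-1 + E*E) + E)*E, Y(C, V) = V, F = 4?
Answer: -100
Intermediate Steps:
S(y) = -8 + y
b(E) = E*(-1 + E + E**2) (b(E) = ((-1 + E**2) + E)*E = (-1 + E + E**2)*E = E*(-1 + E + E**2))
G(M) = 76 - M (G(M) = 4*(-1 + 4 + 4**2) - M = 4*(-1 + 4 + 16) - M = 4*19 - M = 76 - M)
Y(37, S(-10)) - G(-6) = (-8 - 10) - (76 - 1*(-6)) = -18 - (76 + 6) = -18 - 1*82 = -18 - 82 = -100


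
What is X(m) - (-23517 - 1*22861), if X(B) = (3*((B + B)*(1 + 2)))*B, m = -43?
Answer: 79660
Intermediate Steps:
X(B) = 18*B² (X(B) = (3*((2*B)*3))*B = (3*(6*B))*B = (18*B)*B = 18*B²)
X(m) - (-23517 - 1*22861) = 18*(-43)² - (-23517 - 1*22861) = 18*1849 - (-23517 - 22861) = 33282 - 1*(-46378) = 33282 + 46378 = 79660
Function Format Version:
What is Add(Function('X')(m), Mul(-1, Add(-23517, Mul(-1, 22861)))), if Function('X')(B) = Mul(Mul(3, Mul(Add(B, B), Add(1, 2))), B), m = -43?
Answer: 79660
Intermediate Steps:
Function('X')(B) = Mul(18, Pow(B, 2)) (Function('X')(B) = Mul(Mul(3, Mul(Mul(2, B), 3)), B) = Mul(Mul(3, Mul(6, B)), B) = Mul(Mul(18, B), B) = Mul(18, Pow(B, 2)))
Add(Function('X')(m), Mul(-1, Add(-23517, Mul(-1, 22861)))) = Add(Mul(18, Pow(-43, 2)), Mul(-1, Add(-23517, Mul(-1, 22861)))) = Add(Mul(18, 1849), Mul(-1, Add(-23517, -22861))) = Add(33282, Mul(-1, -46378)) = Add(33282, 46378) = 79660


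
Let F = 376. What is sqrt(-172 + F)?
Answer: 2*sqrt(51) ≈ 14.283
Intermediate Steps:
sqrt(-172 + F) = sqrt(-172 + 376) = sqrt(204) = 2*sqrt(51)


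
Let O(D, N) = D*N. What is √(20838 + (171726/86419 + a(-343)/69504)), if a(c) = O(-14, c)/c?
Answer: √2936943207604907337471/375404136 ≈ 144.36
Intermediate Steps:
a(c) = -14 (a(c) = (-14*c)/c = -14)
√(20838 + (171726/86419 + a(-343)/69504)) = √(20838 + (171726/86419 - 14/69504)) = √(20838 + (171726*(1/86419) - 14*1/69504)) = √(20838 + (171726/86419 - 7/34752)) = √(20838 + 5967217019/3003233088) = √(62587338304763/3003233088) = √2936943207604907337471/375404136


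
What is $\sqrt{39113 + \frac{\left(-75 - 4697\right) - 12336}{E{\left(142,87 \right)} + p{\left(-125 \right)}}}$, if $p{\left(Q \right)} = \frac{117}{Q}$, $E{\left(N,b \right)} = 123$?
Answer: $\frac{\sqrt{2268283476183}}{7629} \approx 197.42$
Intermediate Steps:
$\sqrt{39113 + \frac{\left(-75 - 4697\right) - 12336}{E{\left(142,87 \right)} + p{\left(-125 \right)}}} = \sqrt{39113 + \frac{\left(-75 - 4697\right) - 12336}{123 + \frac{117}{-125}}} = \sqrt{39113 + \frac{\left(-75 - 4697\right) - 12336}{123 + 117 \left(- \frac{1}{125}\right)}} = \sqrt{39113 + \frac{-4772 - 12336}{123 - \frac{117}{125}}} = \sqrt{39113 - \frac{17108}{\frac{15258}{125}}} = \sqrt{39113 - \frac{1069250}{7629}} = \sqrt{\frac{297323827}{7629}} = \frac{\sqrt{2268283476183}}{7629}$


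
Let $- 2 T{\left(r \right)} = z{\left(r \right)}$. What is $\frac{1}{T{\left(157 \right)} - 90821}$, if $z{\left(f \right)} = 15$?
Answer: $- \frac{2}{181657} \approx -1.101 \cdot 10^{-5}$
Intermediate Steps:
$T{\left(r \right)} = - \frac{15}{2}$ ($T{\left(r \right)} = \left(- \frac{1}{2}\right) 15 = - \frac{15}{2}$)
$\frac{1}{T{\left(157 \right)} - 90821} = \frac{1}{- \frac{15}{2} - 90821} = \frac{1}{- \frac{181657}{2}} = - \frac{2}{181657}$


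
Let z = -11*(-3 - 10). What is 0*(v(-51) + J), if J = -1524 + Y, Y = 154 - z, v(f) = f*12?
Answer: 0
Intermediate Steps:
z = 143 (z = -11*(-13) = 143)
v(f) = 12*f
Y = 11 (Y = 154 - 1*143 = 154 - 143 = 11)
J = -1513 (J = -1524 + 11 = -1513)
0*(v(-51) + J) = 0*(12*(-51) - 1513) = 0*(-612 - 1513) = 0*(-2125) = 0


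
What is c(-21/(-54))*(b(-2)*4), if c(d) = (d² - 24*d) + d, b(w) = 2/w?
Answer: 2849/81 ≈ 35.173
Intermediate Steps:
c(d) = d² - 23*d
c(-21/(-54))*(b(-2)*4) = ((-21/(-54))*(-23 - 21/(-54)))*((2/(-2))*4) = ((-21*(-1/54))*(-23 - 21*(-1/54)))*((2*(-½))*4) = (7*(-23 + 7/18)/18)*(-1*4) = ((7/18)*(-407/18))*(-4) = -2849/324*(-4) = 2849/81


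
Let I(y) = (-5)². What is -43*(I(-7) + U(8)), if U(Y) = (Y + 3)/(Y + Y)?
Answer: -17673/16 ≈ -1104.6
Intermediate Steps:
U(Y) = (3 + Y)/(2*Y) (U(Y) = (3 + Y)/((2*Y)) = (3 + Y)*(1/(2*Y)) = (3 + Y)/(2*Y))
I(y) = 25
-43*(I(-7) + U(8)) = -43*(25 + (½)*(3 + 8)/8) = -43*(25 + (½)*(⅛)*11) = -43*(25 + 11/16) = -43*411/16 = -17673/16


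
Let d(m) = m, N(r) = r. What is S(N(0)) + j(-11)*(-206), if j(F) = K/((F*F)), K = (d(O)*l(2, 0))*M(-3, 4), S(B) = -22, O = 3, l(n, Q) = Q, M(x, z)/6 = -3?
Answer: -22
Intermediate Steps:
M(x, z) = -18 (M(x, z) = 6*(-3) = -18)
K = 0 (K = (3*0)*(-18) = 0*(-18) = 0)
j(F) = 0 (j(F) = 0/((F*F)) = 0/(F**2) = 0/F**2 = 0)
S(N(0)) + j(-11)*(-206) = -22 + 0*(-206) = -22 + 0 = -22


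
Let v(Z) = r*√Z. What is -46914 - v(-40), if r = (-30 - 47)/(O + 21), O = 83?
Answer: -46914 + 77*I*√10/52 ≈ -46914.0 + 4.6826*I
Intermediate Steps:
r = -77/104 (r = (-30 - 47)/(83 + 21) = -77/104 ≈ -0.74039)
v(Z) = -77*√Z/104
-46914 - v(-40) = -46914 - (-77)*√(-40)/104 = -46914 - (-77)*2*I*√10/104 = -46914 - (-77)*I*√10/52 = -46914 + 77*I*√10/52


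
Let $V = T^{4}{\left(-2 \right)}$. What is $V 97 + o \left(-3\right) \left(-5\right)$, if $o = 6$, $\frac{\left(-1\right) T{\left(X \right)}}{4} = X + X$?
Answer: $6357082$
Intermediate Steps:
$T{\left(X \right)} = - 8 X$ ($T{\left(X \right)} = - 4 \left(X + X\right) = - 4 \cdot 2 X = - 8 X$)
$V = 65536$ ($V = \left(\left(-8\right) \left(-2\right)\right)^{4} = 16^{4} = 65536$)
$V 97 + o \left(-3\right) \left(-5\right) = 65536 \cdot 97 + 6 \left(-3\right) \left(-5\right) = 6356992 - -90 = 6356992 + 90 = 6357082$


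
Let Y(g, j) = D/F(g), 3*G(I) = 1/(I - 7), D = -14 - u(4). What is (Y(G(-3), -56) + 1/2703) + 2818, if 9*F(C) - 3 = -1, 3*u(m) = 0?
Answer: 7446766/2703 ≈ 2755.0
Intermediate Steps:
u(m) = 0 (u(m) = (⅓)*0 = 0)
F(C) = 2/9 (F(C) = ⅓ + (⅑)*(-1) = ⅓ - ⅑ = 2/9)
D = -14 (D = -14 - 1*0 = -14 + 0 = -14)
G(I) = 1/(3*(-7 + I)) (G(I) = 1/(3*(I - 7)) = 1/(3*(-7 + I)))
Y(g, j) = -63 (Y(g, j) = -14/2/9 = -14*9/2 = -63)
(Y(G(-3), -56) + 1/2703) + 2818 = (-63 + 1/2703) + 2818 = -170288/2703 + 2818 = 7446766/2703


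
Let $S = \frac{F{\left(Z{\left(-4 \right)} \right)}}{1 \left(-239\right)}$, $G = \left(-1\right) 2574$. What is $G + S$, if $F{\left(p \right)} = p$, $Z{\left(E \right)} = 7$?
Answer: $- \frac{615193}{239} \approx -2574.0$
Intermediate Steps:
$G = -2574$
$S = - \frac{7}{239}$ ($S = \frac{7}{1 \left(-239\right)} = \frac{7}{-239} = 7 \left(- \frac{1}{239}\right) = - \frac{7}{239} \approx -0.029289$)
$G + S = -2574 - \frac{7}{239} = - \frac{615193}{239}$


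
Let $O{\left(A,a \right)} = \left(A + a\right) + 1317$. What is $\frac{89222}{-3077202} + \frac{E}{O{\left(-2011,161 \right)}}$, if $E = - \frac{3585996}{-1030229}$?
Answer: $- \frac{30013855006423}{844864360012257} \approx -0.035525$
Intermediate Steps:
$O{\left(A,a \right)} = 1317 + A + a$
$E = \frac{3585996}{1030229}$ ($E = \left(-3585996\right) \left(- \frac{1}{1030229}\right) = \frac{3585996}{1030229} \approx 3.4808$)
$\frac{89222}{-3077202} + \frac{E}{O{\left(-2011,161 \right)}} = \frac{89222}{-3077202} + \frac{3585996}{1030229 \left(1317 - 2011 + 161\right)} = 89222 \left(- \frac{1}{3077202}\right) + \frac{3585996}{1030229 \left(-533\right)} = - \frac{44611}{1538601} + \frac{3585996}{1030229} \left(- \frac{1}{533}\right) = - \frac{44611}{1538601} - \frac{3585996}{549112057} = - \frac{30013855006423}{844864360012257}$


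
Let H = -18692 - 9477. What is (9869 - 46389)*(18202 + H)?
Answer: 363994840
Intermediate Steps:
H = -28169
(9869 - 46389)*(18202 + H) = (9869 - 46389)*(18202 - 28169) = -36520*(-9967) = 363994840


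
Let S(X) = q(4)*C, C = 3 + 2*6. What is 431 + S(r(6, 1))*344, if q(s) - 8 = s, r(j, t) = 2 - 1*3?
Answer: 62351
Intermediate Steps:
r(j, t) = -1 (r(j, t) = 2 - 3 = -1)
q(s) = 8 + s
C = 15 (C = 3 + 12 = 15)
S(X) = 180 (S(X) = (8 + 4)*15 = 12*15 = 180)
431 + S(r(6, 1))*344 = 431 + 180*344 = 431 + 61920 = 62351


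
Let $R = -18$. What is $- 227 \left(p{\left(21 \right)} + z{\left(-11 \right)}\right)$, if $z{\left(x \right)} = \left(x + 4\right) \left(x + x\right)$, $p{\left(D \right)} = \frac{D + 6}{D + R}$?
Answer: $-37001$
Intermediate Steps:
$p{\left(D \right)} = \frac{6 + D}{-18 + D}$ ($p{\left(D \right)} = \frac{D + 6}{D - 18} = \frac{6 + D}{-18 + D}$)
$z{\left(x \right)} = 2 x \left(4 + x\right)$ ($z{\left(x \right)} = \left(4 + x\right) 2 x = 2 x \left(4 + x\right)$)
$- 227 \left(p{\left(21 \right)} + z{\left(-11 \right)}\right) = - 227 \left(\frac{6 + 21}{-18 + 21} + 2 \left(-11\right) \left(4 - 11\right)\right) = - 227 \left(\frac{1}{3} \cdot 27 + 2 \left(-11\right) \left(-7\right)\right) = - 227 \left(\frac{1}{3} \cdot 27 + 154\right) = - 227 \left(9 + 154\right) = \left(-227\right) 163 = -37001$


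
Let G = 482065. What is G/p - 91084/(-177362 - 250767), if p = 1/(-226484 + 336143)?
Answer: 22632083074263799/428129 ≈ 5.2863e+10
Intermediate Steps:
p = 1/109659 ≈ 9.1192e-6
G/p - 91084/(-177362 - 250767) = 482065/(1/109659) - 91084/(-177362 - 250767) = 482065*109659 - 91084/(-428129) = 52862765835 - 91084*(-1/428129) = 52862765835 + 91084/428129 = 22632083074263799/428129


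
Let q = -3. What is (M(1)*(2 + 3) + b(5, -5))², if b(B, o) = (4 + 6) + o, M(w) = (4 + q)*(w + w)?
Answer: 225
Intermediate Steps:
M(w) = 2*w (M(w) = (4 - 3)*(w + w) = 1*(2*w) = 2*w)
b(B, o) = 10 + o
(M(1)*(2 + 3) + b(5, -5))² = ((2*1)*(2 + 3) + (10 - 5))² = (2*5 + 5)² = (10 + 5)² = 15² = 225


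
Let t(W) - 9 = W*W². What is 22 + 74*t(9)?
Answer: 54634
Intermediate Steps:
t(W) = 9 + W³ (t(W) = 9 + W*W² = 9 + W³)
22 + 74*t(9) = 22 + 74*(9 + 9³) = 22 + 74*(9 + 729) = 22 + 74*738 = 22 + 54612 = 54634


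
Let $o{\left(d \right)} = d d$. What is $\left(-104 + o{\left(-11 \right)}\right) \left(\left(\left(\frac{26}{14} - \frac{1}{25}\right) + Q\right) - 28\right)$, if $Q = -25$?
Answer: $- \frac{152269}{175} \approx -870.11$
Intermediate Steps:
$o{\left(d \right)} = d^{2}$
$\left(-104 + o{\left(-11 \right)}\right) \left(\left(\left(\frac{26}{14} - \frac{1}{25}\right) + Q\right) - 28\right) = \left(-104 + \left(-11\right)^{2}\right) \left(\left(\left(\frac{26}{14} - \frac{1}{25}\right) - 25\right) - 28\right) = \left(-104 + 121\right) \left(\left(\left(26 \cdot \frac{1}{14} - \frac{1}{25}\right) - 25\right) - 28\right) = 17 \left(\left(\left(\frac{13}{7} - \frac{1}{25}\right) - 25\right) - 28\right) = 17 \left(\left(\frac{318}{175} - 25\right) - 28\right) = 17 \left(- \frac{4057}{175} - 28\right) = 17 \left(- \frac{8957}{175}\right) = - \frac{152269}{175}$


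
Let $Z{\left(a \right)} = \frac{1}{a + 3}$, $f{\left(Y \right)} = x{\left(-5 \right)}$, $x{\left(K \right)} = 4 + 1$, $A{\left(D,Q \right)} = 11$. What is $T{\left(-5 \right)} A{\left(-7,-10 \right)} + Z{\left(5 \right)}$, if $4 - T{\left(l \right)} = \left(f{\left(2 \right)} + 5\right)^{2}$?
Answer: $- \frac{8447}{8} \approx -1055.9$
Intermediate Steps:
$x{\left(K \right)} = 5$
$f{\left(Y \right)} = 5$
$Z{\left(a \right)} = \frac{1}{3 + a}$
$T{\left(l \right)} = -96$ ($T{\left(l \right)} = 4 - \left(5 + 5\right)^{2} = 4 - 10^{2} = 4 - 100 = -96$)
$T{\left(-5 \right)} A{\left(-7,-10 \right)} + Z{\left(5 \right)} = \left(-96\right) 11 + \frac{1}{3 + 5} = -1056 + \frac{1}{8} = - \frac{8447}{8}$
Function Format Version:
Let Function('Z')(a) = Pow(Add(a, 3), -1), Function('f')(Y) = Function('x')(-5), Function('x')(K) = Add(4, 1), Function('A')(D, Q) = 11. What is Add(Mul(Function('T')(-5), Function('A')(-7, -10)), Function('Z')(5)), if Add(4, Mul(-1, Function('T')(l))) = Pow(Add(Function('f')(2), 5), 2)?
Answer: Rational(-8447, 8) ≈ -1055.9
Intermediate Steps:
Function('x')(K) = 5
Function('f')(Y) = 5
Function('Z')(a) = Pow(Add(3, a), -1)
Function('T')(l) = -96 (Function('T')(l) = Add(4, Mul(-1, Pow(Add(5, 5), 2))) = Add(4, Mul(-1, Pow(10, 2))) = Add(4, Mul(-1, 100)) = Add(4, -100) = -96)
Add(Mul(Function('T')(-5), Function('A')(-7, -10)), Function('Z')(5)) = Add(Mul(-96, 11), Pow(Add(3, 5), -1)) = Add(-1056, Pow(8, -1)) = Add(-1056, Rational(1, 8)) = Rational(-8447, 8)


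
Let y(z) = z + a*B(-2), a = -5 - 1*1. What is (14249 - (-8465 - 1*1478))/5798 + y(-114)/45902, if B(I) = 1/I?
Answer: 554908803/133069898 ≈ 4.1701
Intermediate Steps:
a = -6 (a = -5 - 1 = -6)
y(z) = 3 + z (y(z) = z - 6/(-2) = z - 6*(-1/2) = z + 3 = 3 + z)
(14249 - (-8465 - 1*1478))/5798 + y(-114)/45902 = (14249 - (-8465 - 1*1478))/5798 + (3 - 114)/45902 = (14249 - (-8465 - 1478))*(1/5798) - 111*1/45902 = (14249 - 1*(-9943))*(1/5798) - 111/45902 = (14249 + 9943)*(1/5798) - 111/45902 = 24192*(1/5798) - 111/45902 = 12096/2899 - 111/45902 = 554908803/133069898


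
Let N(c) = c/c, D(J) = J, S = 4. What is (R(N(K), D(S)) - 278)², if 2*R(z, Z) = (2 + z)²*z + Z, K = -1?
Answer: 294849/4 ≈ 73712.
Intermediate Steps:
N(c) = 1
R(z, Z) = Z/2 + z*(2 + z)²/2 (R(z, Z) = ((2 + z)²*z + Z)/2 = (z*(2 + z)² + Z)/2 = (Z + z*(2 + z)²)/2 = Z/2 + z*(2 + z)²/2)
(R(N(K), D(S)) - 278)² = (((½)*4 + (½)*1*(2 + 1)²) - 278)² = ((2 + (½)*1*3²) - 278)² = ((2 + (½)*1*9) - 278)² = ((2 + 9/2) - 278)² = (13/2 - 278)² = (-543/2)² = 294849/4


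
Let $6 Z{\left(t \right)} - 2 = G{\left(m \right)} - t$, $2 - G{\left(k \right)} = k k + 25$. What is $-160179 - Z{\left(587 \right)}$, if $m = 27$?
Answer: $- \frac{959737}{6} \approx -1.5996 \cdot 10^{5}$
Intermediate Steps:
$G{\left(k \right)} = -23 - k^{2}$ ($G{\left(k \right)} = 2 - \left(k k + 25\right) = 2 - \left(k^{2} + 25\right) = 2 - \left(25 + k^{2}\right) = -23 - k^{2}$)
$Z{\left(t \right)} = -125 - \frac{t}{6}$ ($Z{\left(t \right)} = \frac{1}{3} + \frac{\left(-23 - 27^{2}\right) - t}{6} = \frac{1}{3} + \frac{\left(-23 - 729\right) - t}{6} = \frac{1}{3} + \frac{-752 - t}{6} = \frac{1}{3} - \left(\frac{376}{3} + \frac{t}{6}\right) = -125 - \frac{t}{6}$)
$-160179 - Z{\left(587 \right)} = -160179 - \left(-125 - \frac{587}{6}\right) = -160179 - - \frac{1337}{6} = -160179 + \frac{1337}{6} = - \frac{959737}{6}$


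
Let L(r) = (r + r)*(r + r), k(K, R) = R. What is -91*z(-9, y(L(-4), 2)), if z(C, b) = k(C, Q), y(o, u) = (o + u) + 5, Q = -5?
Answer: 455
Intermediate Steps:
L(r) = 4*r² (L(r) = (2*r)*(2*r) = 4*r²)
y(o, u) = 5 + o + u
z(C, b) = -5
-91*z(-9, y(L(-4), 2)) = -91*(-5) = 455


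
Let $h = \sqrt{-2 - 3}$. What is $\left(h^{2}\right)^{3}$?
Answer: $-125$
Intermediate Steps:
$h = i \sqrt{5}$ ($h = \sqrt{-5} = i \sqrt{5} \approx 2.2361 i$)
$\left(h^{2}\right)^{3} = \left(\left(i \sqrt{5}\right)^{2}\right)^{3} = \left(-5\right)^{3} = -125$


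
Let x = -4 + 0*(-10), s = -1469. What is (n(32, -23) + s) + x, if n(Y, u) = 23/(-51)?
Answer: -75146/51 ≈ -1473.5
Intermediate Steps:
n(Y, u) = -23/51 (n(Y, u) = 23*(-1/51) = -23/51)
x = -4 (x = -4 + 0 = -4)
(n(32, -23) + s) + x = (-23/51 - 1469) - 4 = -74942/51 - 4 = -75146/51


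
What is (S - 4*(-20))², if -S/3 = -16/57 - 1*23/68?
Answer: 11184966081/1669264 ≈ 6700.5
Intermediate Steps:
S = 2399/1292 (S = -3*(-16/57 - 1*23/68) = -3*(-16*1/57 - 23*1/68) = -3*(-16/57 - 23/68) = -3*(-2399/3876) = 2399/1292 ≈ 1.8568)
(S - 4*(-20))² = (2399/1292 - 4*(-20))² = (2399/1292 + 80)² = (105759/1292)² = 11184966081/1669264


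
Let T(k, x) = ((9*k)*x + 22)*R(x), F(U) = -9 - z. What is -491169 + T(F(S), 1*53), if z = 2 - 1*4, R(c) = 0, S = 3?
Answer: -491169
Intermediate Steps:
z = -2 (z = 2 - 4 = -2)
F(U) = -7 (F(U) = -9 - 1*(-2) = -9 + 2 = -7)
T(k, x) = 0 (T(k, x) = ((9*k)*x + 22)*0 = (9*k*x + 22)*0 = (22 + 9*k*x)*0 = 0)
-491169 + T(F(S), 1*53) = -491169 + 0 = -491169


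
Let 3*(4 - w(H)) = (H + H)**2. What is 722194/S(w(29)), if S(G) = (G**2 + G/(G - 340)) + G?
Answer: 3552111189/6134929703 ≈ 0.57900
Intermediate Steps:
w(H) = 4 - 4*H**2/3 (w(H) = 4 - (H + H)**2/3 = 4 - 4*H**2/3)
S(G) = G + G**2 + G/(-340 + G) (S(G) = (G**2 + G/(-340 + G)) + G = G + G**2 + G/(-340 + G))
722194/S(w(29)) = 722194/(((4 - 4/3*29**2)*(-339 + (4 - 4/3*29**2)**2 - 339*(4 - 4/3*29**2))/(-340 + (4 - 4/3*29**2)))) = 722194/(((4 - 4/3*841)*(-339 + (4 - 4/3*841)**2 - 339*(4 - 4/3*841))/(-340 + (4 - 4/3*841)))) = 722194/(((4 - 3364/3)*(-339 + (4 - 3364/3)**2 - 339*(4 - 3364/3))/(-340 + (4 - 3364/3)))) = 722194/((-3352*(-339 + (-3352/3)**2 - 339*(-3352/3))/(3*(-340 - 3352/3)))) = 722194/((-3352*(-339 + 11235904/9 + 378776)/(3*(-4372/3)))) = 722194/((-3352/3*(-3/4372)*14641837/9)) = 722194/(12269859406/9837) = 722194*(9837/12269859406) = 3552111189/6134929703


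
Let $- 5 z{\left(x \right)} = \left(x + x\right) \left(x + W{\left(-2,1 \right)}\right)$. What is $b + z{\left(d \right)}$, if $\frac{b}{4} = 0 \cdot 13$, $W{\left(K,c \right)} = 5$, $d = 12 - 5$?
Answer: $- \frac{168}{5} \approx -33.6$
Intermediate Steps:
$d = 7$ ($d = 12 - 5 = 7$)
$z{\left(x \right)} = - \frac{2 x \left(5 + x\right)}{5}$ ($z{\left(x \right)} = - \frac{\left(x + x\right) \left(x + 5\right)}{5} = - \frac{2 x \left(5 + x\right)}{5}$)
$b = 0$ ($b = 4 \cdot 0 \cdot 13 = 4 \cdot 0 = 0$)
$b + z{\left(d \right)} = 0 - \frac{14 \left(5 + 7\right)}{5} = 0 - \frac{14}{5} \cdot 12 = 0 - \frac{168}{5} = - \frac{168}{5}$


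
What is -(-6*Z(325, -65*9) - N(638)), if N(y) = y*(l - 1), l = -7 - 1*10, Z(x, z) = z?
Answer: -14994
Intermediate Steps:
l = -17 (l = -7 - 10 = -17)
N(y) = -18*y (N(y) = y*(-17 - 1) = y*(-18) = -18*y)
-(-6*Z(325, -65*9) - N(638)) = -(-(-390)*9 - (-18)*638) = -(-6*(-585) - 1*(-11484)) = -(3510 + 11484) = -1*14994 = -14994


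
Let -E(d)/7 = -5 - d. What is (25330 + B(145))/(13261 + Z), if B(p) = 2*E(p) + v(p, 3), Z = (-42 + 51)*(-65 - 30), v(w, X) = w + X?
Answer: 13789/6203 ≈ 2.2230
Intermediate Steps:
v(w, X) = X + w
E(d) = 35 + 7*d (E(d) = -7*(-5 - d) = 35 + 7*d)
Z = -855 (Z = 9*(-95) = -855)
B(p) = 73 + 15*p (B(p) = 2*(35 + 7*p) + (3 + p) = (70 + 14*p) + (3 + p) = 73 + 15*p)
(25330 + B(145))/(13261 + Z) = (25330 + (73 + 15*145))/(13261 - 855) = (25330 + (73 + 2175))/12406 = (25330 + 2248)*(1/12406) = 27578*(1/12406) = 13789/6203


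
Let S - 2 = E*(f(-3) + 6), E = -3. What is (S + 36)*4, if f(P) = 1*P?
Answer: 116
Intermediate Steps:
f(P) = P
S = -7 (S = 2 - 3*(-3 + 6) = 2 - 3*3 = 2 - 9 = -7)
(S + 36)*4 = (-7 + 36)*4 = 29*4 = 116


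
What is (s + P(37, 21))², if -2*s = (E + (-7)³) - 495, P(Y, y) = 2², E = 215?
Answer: 398161/4 ≈ 99540.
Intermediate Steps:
P(Y, y) = 4
s = 623/2 (s = -((215 + (-7)³) - 495)/2 = -((215 - 343) - 495)/2 = -(-128 - 495)/2 = -½*(-623) = 623/2 ≈ 311.50)
(s + P(37, 21))² = (623/2 + 4)² = (631/2)² = 398161/4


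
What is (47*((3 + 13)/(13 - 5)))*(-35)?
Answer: -3290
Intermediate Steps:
(47*((3 + 13)/(13 - 5)))*(-35) = (47*(16/8))*(-35) = (47*(16*(⅛)))*(-35) = (47*2)*(-35) = 94*(-35) = -3290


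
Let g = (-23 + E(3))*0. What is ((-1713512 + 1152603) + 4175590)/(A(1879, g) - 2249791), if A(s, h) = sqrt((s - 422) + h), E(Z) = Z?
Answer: -8132276781671/5061559542224 - 3614681*sqrt(1457)/5061559542224 ≈ -1.6067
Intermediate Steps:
g = 0 (g = (-23 + 3)*0 = -20*0 = 0)
A(s, h) = sqrt(-422 + h + s) (A(s, h) = sqrt((-422 + s) + h) = sqrt(-422 + h + s))
((-1713512 + 1152603) + 4175590)/(A(1879, g) - 2249791) = ((-1713512 + 1152603) + 4175590)/(sqrt(-422 + 0 + 1879) - 2249791) = (-560909 + 4175590)/(sqrt(1457) - 2249791) = 3614681/(-2249791 + sqrt(1457))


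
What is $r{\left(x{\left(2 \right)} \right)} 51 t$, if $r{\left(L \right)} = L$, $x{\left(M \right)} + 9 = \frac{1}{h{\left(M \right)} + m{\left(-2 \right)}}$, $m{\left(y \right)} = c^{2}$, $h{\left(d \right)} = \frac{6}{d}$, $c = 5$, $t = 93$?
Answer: $- \frac{1190493}{28} \approx -42518.0$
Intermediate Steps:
$m{\left(y \right)} = 25$ ($m{\left(y \right)} = 5^{2} = 25$)
$x{\left(M \right)} = -9 + \frac{1}{25 + \frac{6}{M}}$ ($x{\left(M \right)} = -9 + \frac{1}{\frac{6}{M} + 25} = -9 + \frac{1}{25 + \frac{6}{M}}$)
$r{\left(x{\left(2 \right)} \right)} 51 t = \frac{2 \left(-27 - 224\right)}{6 + 25 \cdot 2} \cdot 51 \cdot 93 = \frac{2 \left(-27 - 224\right)}{6 + 50} \cdot 51 \cdot 93 = 2 \cdot \frac{1}{56} \left(-251\right) 51 \cdot 93 = \left(- \frac{251}{28}\right) 51 \cdot 93 = \left(- \frac{12801}{28}\right) 93 = - \frac{1190493}{28}$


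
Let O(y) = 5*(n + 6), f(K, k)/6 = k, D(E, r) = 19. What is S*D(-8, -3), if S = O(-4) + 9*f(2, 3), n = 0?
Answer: 3648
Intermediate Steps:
f(K, k) = 6*k
O(y) = 30 (O(y) = 5*(0 + 6) = 5*6 = 30)
S = 192 (S = 30 + 9*(6*3) = 30 + 9*18 = 30 + 162 = 192)
S*D(-8, -3) = 192*19 = 3648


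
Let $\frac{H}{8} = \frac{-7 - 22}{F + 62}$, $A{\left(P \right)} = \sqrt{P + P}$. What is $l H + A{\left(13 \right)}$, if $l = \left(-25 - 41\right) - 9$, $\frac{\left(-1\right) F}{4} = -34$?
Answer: $\frac{2900}{33} + \sqrt{26} \approx 92.978$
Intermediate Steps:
$F = 136$ ($F = \left(-4\right) \left(-34\right) = 136$)
$A{\left(P \right)} = \sqrt{2} \sqrt{P}$ ($A{\left(P \right)} = \sqrt{2 P} = \sqrt{2} \sqrt{P}$)
$l = -75$ ($l = -66 - 9 = -75$)
$H = - \frac{116}{99}$ ($H = 8 \frac{-7 - 22}{136 + 62} = 8 \left(- \frac{29}{198}\right) = - \frac{116}{99} \approx -1.1717$)
$l H + A{\left(13 \right)} = \left(-75\right) \left(- \frac{116}{99}\right) + \sqrt{2} \sqrt{13} = \frac{2900}{33} + \sqrt{26}$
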